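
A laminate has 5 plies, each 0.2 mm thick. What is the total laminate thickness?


h = n * t_ply = 5 * 0.2 = 1.0 mm

1.0 mm


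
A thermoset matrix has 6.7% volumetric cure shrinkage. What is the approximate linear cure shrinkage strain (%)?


Linear shrinkage ≈ vol_shrink/3 = 6.7/3 = 2.233%

2.233%


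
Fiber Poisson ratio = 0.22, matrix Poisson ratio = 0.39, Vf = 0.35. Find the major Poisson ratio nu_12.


nu_12 = nu_f*Vf + nu_m*(1-Vf) = 0.22*0.35 + 0.39*0.65 = 0.3305

0.3305


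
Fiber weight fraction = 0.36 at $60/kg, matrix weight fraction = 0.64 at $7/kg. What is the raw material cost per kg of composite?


Cost = cost_f*Wf + cost_m*Wm = 60*0.36 + 7*0.64 = $26.08/kg

$26.08/kg


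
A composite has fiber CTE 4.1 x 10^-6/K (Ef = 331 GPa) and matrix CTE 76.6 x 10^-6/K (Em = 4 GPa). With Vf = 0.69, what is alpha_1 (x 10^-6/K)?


E1 = Ef*Vf + Em*(1-Vf) = 229.63
alpha_1 = (alpha_f*Ef*Vf + alpha_m*Em*(1-Vf))/E1 = 4.49 x 10^-6/K

4.49 x 10^-6/K


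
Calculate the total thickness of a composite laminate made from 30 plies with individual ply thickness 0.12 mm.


h = n * t_ply = 30 * 0.12 = 3.6 mm

3.6 mm


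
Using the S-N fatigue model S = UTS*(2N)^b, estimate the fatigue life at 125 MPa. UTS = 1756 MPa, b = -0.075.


N = 0.5 * (S/UTS)^(1/b) = 0.5 * (125/1756)^(1/-0.075) = 1.0011e+15 cycles

1.0011e+15 cycles


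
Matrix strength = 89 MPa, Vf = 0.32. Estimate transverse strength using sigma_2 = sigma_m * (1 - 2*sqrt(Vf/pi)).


factor = 1 - 2*sqrt(0.32/pi) = 0.3617
sigma_2 = 89 * 0.3617 = 32.19 MPa

32.19 MPa


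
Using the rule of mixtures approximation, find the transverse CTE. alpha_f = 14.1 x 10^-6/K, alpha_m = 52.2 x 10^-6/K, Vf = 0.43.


alpha_2 = alpha_f*Vf + alpha_m*(1-Vf) = 14.1*0.43 + 52.2*0.57 = 35.8 x 10^-6/K

35.8 x 10^-6/K


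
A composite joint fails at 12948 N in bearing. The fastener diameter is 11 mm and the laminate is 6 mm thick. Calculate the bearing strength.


sigma_br = F/(d*h) = 12948/(11*6) = 196.2 MPa

196.2 MPa


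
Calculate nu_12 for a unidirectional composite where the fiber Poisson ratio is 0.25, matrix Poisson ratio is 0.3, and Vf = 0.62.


nu_12 = nu_f*Vf + nu_m*(1-Vf) = 0.25*0.62 + 0.3*0.38 = 0.269

0.269


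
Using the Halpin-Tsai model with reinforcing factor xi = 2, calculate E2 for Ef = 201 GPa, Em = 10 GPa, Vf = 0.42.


eta = (Ef/Em - 1)/(Ef/Em + xi) = (20.1 - 1)/(20.1 + 2) = 0.8643
E2 = Em*(1+xi*eta*Vf)/(1-eta*Vf) = 27.09 GPa

27.09 GPa


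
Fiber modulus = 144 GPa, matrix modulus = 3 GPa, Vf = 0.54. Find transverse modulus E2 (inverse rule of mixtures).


1/E2 = Vf/Ef + (1-Vf)/Em = 0.54/144 + 0.46/3
E2 = 6.37 GPa

6.37 GPa


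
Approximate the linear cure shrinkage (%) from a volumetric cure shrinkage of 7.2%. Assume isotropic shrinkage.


Linear shrinkage ≈ vol_shrink/3 = 7.2/3 = 2.4%

2.4%


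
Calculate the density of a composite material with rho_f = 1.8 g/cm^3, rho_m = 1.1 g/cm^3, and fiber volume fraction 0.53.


rho_c = rho_f*Vf + rho_m*(1-Vf) = 1.8*0.53 + 1.1*0.47 = 1.471 g/cm^3

1.471 g/cm^3


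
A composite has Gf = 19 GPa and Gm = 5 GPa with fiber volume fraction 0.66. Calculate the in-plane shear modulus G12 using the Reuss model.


1/G12 = Vf/Gf + (1-Vf)/Gm = 0.66/19 + 0.34/5
G12 = 9.73 GPa

9.73 GPa


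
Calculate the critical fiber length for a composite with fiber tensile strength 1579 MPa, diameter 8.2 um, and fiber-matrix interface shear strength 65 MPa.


Lc = sigma_f * d / (2 * tau_i) = 1579 * 8.2 / (2 * 65) = 99.6 um

99.6 um


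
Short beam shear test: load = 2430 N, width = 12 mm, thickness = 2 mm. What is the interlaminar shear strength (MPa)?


ILSS = 3F/(4bh) = 3*2430/(4*12*2) = 75.94 MPa

75.94 MPa


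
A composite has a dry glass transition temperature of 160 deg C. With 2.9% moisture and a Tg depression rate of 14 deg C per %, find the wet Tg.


Tg_wet = Tg_dry - k*moisture = 160 - 14*2.9 = 119.4 deg C

119.4 deg C


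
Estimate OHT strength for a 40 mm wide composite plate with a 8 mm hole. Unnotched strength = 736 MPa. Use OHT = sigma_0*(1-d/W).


OHT = sigma_0*(1-d/W) = 736*(1-8/40) = 588.8 MPa

588.8 MPa


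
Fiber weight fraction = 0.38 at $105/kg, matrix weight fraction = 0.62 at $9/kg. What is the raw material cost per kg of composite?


Cost = cost_f*Wf + cost_m*Wm = 105*0.38 + 9*0.62 = $45.48/kg

$45.48/kg


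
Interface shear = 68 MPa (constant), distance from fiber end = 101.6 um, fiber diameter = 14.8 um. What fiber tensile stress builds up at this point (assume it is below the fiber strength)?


Force balance: sigma_f * (pi*d^2/4) = tau * (pi*d) * x  ->  sigma_f = 4 * tau * x / d
sigma_f = 4 * 68 * 101.6 / 14.8 = 1867.2 MPa

1867.2 MPa


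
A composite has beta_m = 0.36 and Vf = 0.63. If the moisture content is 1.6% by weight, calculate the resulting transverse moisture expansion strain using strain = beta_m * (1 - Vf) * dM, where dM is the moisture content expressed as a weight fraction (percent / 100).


dM = 1.6/100 = 0.016
strain = beta_m * (1-Vf) * dM = 0.36 * 0.37 * 0.016 = 0.0021312

0.0021312


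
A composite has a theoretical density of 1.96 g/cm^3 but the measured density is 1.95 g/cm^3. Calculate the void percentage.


Void% = (rho_theo - rho_actual)/rho_theo * 100 = (1.96 - 1.95)/1.96 * 100 = 0.51%

0.51%


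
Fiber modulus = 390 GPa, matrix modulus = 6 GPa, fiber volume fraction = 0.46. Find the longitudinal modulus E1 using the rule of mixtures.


E1 = Ef*Vf + Em*(1-Vf) = 390*0.46 + 6*0.54 = 182.64 GPa

182.64 GPa


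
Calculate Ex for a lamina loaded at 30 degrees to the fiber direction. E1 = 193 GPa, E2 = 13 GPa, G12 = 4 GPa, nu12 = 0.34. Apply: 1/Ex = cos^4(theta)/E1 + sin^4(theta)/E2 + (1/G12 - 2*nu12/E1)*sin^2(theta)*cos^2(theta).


cos^4(30) = 0.5625, sin^4(30) = 0.0625, sin^2(30)*cos^2(30) = 0.1875
1/G12 - 2*nu12/E1 = 1/4 - 2*0.34/193 = 0.246477 GPa^-1
1/Ex = 0.5625/193 + 0.0625/13 + 0.246477*0.1875 = 0.0539366 GPa^-1
Ex = 18.54 GPa

18.54 GPa


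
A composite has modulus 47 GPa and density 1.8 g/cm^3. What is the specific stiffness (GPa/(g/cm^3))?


Specific stiffness = E/rho = 47/1.8 = 26.1 GPa/(g/cm^3)

26.1 GPa/(g/cm^3)


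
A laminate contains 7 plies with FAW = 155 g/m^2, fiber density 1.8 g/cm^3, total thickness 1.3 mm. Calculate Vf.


Vf = n * FAW / (rho_f * h * 1000) = 7 * 155 / (1.8 * 1.3 * 1000) = 0.4637

0.4637


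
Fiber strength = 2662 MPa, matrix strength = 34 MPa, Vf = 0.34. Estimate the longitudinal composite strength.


sigma_1 = sigma_f*Vf + sigma_m*(1-Vf) = 2662*0.34 + 34*0.66 = 927.5 MPa

927.5 MPa


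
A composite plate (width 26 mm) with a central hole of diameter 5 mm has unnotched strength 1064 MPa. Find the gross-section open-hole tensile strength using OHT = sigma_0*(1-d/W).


OHT = sigma_0*(1-d/W) = 1064*(1-5/26) = 859.4 MPa

859.4 MPa


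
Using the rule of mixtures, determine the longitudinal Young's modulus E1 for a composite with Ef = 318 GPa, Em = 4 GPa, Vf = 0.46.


E1 = Ef*Vf + Em*(1-Vf) = 318*0.46 + 4*0.54 = 148.44 GPa

148.44 GPa


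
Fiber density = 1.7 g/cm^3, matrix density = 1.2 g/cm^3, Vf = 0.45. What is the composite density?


rho_c = rho_f*Vf + rho_m*(1-Vf) = 1.7*0.45 + 1.2*0.55 = 1.425 g/cm^3

1.425 g/cm^3


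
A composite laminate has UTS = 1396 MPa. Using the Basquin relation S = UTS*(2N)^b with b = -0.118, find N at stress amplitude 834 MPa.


N = 0.5 * (S/UTS)^(1/b) = 0.5 * (834/1396)^(1/-0.118) = 39.3457 cycles

39.3457 cycles


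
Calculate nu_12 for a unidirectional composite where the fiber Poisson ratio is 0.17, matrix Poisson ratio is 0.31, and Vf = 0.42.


nu_12 = nu_f*Vf + nu_m*(1-Vf) = 0.17*0.42 + 0.31*0.58 = 0.2512

0.2512


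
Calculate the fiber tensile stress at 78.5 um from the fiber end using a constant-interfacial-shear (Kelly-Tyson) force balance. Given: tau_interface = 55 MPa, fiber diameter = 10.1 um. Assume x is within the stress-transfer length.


Force balance: sigma_f * (pi*d^2/4) = tau * (pi*d) * x  ->  sigma_f = 4 * tau * x / d
sigma_f = 4 * 55 * 78.5 / 10.1 = 1709.9 MPa

1709.9 MPa


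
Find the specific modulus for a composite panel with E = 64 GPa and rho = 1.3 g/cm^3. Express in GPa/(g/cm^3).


Specific stiffness = E/rho = 64/1.3 = 49.2 GPa/(g/cm^3)

49.2 GPa/(g/cm^3)


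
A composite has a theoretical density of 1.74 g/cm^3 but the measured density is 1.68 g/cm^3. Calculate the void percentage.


Void% = (rho_theo - rho_actual)/rho_theo * 100 = (1.74 - 1.68)/1.74 * 100 = 3.45%

3.45%


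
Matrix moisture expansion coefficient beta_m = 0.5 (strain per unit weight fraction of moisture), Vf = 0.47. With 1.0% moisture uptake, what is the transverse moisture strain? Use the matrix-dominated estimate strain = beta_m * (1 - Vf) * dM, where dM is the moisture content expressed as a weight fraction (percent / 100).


dM = 1.0/100 = 0.01
strain = beta_m * (1-Vf) * dM = 0.5 * 0.53 * 0.01 = 0.00265

0.00265


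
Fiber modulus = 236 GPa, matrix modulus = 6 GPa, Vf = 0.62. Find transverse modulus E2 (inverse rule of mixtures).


1/E2 = Vf/Ef + (1-Vf)/Em = 0.62/236 + 0.38/6
E2 = 15.16 GPa

15.16 GPa


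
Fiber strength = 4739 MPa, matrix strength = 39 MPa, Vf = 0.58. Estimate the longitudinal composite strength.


sigma_1 = sigma_f*Vf + sigma_m*(1-Vf) = 4739*0.58 + 39*0.42 = 2765.0 MPa

2765.0 MPa


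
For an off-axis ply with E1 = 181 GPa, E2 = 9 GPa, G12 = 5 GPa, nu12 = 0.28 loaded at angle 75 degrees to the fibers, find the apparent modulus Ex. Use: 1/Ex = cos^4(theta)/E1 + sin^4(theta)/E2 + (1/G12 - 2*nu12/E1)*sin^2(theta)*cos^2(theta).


cos^4(75) = 0.004487, sin^4(75) = 0.870513, sin^2(75)*cos^2(75) = 0.0625
1/G12 - 2*nu12/E1 = 1/5 - 2*0.28/181 = 0.196906 GPa^-1
1/Ex = 0.004487/181 + 0.870513/9 + 0.196906*0.0625 = 0.1090551 GPa^-1
Ex = 9.17 GPa

9.17 GPa


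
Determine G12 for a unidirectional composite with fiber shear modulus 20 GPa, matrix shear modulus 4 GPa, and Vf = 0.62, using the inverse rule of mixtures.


1/G12 = Vf/Gf + (1-Vf)/Gm = 0.62/20 + 0.38/4
G12 = 7.94 GPa

7.94 GPa


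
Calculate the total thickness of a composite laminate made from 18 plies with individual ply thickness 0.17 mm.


h = n * t_ply = 18 * 0.17 = 3.06 mm

3.06 mm


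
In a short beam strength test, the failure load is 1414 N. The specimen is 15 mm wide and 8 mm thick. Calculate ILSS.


ILSS = 3F/(4bh) = 3*1414/(4*15*8) = 8.84 MPa

8.84 MPa


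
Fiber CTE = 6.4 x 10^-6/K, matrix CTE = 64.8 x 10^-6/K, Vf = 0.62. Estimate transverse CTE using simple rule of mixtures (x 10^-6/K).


alpha_2 = alpha_f*Vf + alpha_m*(1-Vf) = 6.4*0.62 + 64.8*0.38 = 28.6 x 10^-6/K

28.6 x 10^-6/K


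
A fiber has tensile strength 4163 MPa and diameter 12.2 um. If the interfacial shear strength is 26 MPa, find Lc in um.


Lc = sigma_f * d / (2 * tau_i) = 4163 * 12.2 / (2 * 26) = 976.7 um

976.7 um


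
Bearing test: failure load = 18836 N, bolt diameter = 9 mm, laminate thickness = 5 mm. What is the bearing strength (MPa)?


sigma_br = F/(d*h) = 18836/(9*5) = 418.6 MPa

418.6 MPa


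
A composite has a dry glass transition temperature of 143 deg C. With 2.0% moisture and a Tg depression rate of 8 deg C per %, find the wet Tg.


Tg_wet = Tg_dry - k*moisture = 143 - 8*2.0 = 127.0 deg C

127.0 deg C


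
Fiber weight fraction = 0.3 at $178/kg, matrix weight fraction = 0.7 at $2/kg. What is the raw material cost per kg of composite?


Cost = cost_f*Wf + cost_m*Wm = 178*0.3 + 2*0.7 = $54.8/kg

$54.8/kg


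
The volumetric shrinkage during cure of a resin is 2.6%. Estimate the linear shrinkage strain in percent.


Linear shrinkage ≈ vol_shrink/3 = 2.6/3 = 0.867%

0.867%


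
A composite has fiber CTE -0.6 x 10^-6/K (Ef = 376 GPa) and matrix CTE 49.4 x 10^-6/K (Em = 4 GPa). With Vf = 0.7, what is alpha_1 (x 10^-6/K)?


E1 = Ef*Vf + Em*(1-Vf) = 264.4
alpha_1 = (alpha_f*Ef*Vf + alpha_m*Em*(1-Vf))/E1 = -0.37 x 10^-6/K

-0.37 x 10^-6/K


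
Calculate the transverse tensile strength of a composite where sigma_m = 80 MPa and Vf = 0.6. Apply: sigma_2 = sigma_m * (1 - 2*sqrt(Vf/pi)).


factor = 1 - 2*sqrt(0.6/pi) = 0.126
sigma_2 = 80 * 0.126 = 10.08 MPa

10.08 MPa


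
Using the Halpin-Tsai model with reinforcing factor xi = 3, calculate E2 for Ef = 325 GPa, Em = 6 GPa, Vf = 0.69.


eta = (Ef/Em - 1)/(Ef/Em + xi) = (54.1667 - 1)/(54.1667 + 3) = 0.93
E2 = Em*(1+xi*eta*Vf)/(1-eta*Vf) = 48.99 GPa

48.99 GPa


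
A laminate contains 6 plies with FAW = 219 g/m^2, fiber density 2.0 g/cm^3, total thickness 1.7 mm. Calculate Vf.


Vf = n * FAW / (rho_f * h * 1000) = 6 * 219 / (2.0 * 1.7 * 1000) = 0.3865

0.3865


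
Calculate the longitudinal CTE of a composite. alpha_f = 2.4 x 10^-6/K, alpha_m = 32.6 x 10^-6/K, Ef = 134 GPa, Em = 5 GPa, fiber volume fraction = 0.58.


E1 = Ef*Vf + Em*(1-Vf) = 79.82
alpha_1 = (alpha_f*Ef*Vf + alpha_m*Em*(1-Vf))/E1 = 3.19 x 10^-6/K

3.19 x 10^-6/K


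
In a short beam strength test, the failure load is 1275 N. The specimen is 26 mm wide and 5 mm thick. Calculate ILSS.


ILSS = 3F/(4bh) = 3*1275/(4*26*5) = 7.36 MPa

7.36 MPa


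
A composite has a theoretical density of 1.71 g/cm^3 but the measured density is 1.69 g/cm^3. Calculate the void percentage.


Void% = (rho_theo - rho_actual)/rho_theo * 100 = (1.71 - 1.69)/1.71 * 100 = 1.17%

1.17%


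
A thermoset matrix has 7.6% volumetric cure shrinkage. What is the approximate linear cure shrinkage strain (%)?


Linear shrinkage ≈ vol_shrink/3 = 7.6/3 = 2.533%

2.533%


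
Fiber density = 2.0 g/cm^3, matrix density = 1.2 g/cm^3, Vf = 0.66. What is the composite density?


rho_c = rho_f*Vf + rho_m*(1-Vf) = 2.0*0.66 + 1.2*0.34 = 1.728 g/cm^3

1.728 g/cm^3


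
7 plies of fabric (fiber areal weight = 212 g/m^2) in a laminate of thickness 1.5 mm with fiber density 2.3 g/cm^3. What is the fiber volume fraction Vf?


Vf = n * FAW / (rho_f * h * 1000) = 7 * 212 / (2.3 * 1.5 * 1000) = 0.4301

0.4301


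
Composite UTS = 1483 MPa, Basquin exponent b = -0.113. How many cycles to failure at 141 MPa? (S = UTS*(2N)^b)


N = 0.5 * (S/UTS)^(1/b) = 0.5 * (141/1483)^(1/-0.113) = 5.5275e+08 cycles

5.5275e+08 cycles


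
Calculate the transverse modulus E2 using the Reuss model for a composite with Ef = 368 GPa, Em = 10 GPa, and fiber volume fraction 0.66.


1/E2 = Vf/Ef + (1-Vf)/Em = 0.66/368 + 0.34/10
E2 = 27.94 GPa

27.94 GPa


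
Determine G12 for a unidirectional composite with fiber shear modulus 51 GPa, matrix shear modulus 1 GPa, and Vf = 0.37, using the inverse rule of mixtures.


1/G12 = Vf/Gf + (1-Vf)/Gm = 0.37/51 + 0.63/1
G12 = 1.57 GPa

1.57 GPa


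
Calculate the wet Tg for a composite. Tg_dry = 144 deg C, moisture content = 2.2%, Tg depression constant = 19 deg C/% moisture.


Tg_wet = Tg_dry - k*moisture = 144 - 19*2.2 = 102.2 deg C

102.2 deg C


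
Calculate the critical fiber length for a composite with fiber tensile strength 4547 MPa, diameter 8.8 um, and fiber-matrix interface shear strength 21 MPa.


Lc = sigma_f * d / (2 * tau_i) = 4547 * 8.8 / (2 * 21) = 952.7 um

952.7 um


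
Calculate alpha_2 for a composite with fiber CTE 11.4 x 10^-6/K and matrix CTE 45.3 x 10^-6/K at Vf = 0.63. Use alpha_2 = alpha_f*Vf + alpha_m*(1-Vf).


alpha_2 = alpha_f*Vf + alpha_m*(1-Vf) = 11.4*0.63 + 45.3*0.37 = 23.9 x 10^-6/K

23.9 x 10^-6/K


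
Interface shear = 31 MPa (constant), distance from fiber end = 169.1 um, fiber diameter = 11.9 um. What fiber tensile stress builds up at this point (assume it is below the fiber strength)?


Force balance: sigma_f * (pi*d^2/4) = tau * (pi*d) * x  ->  sigma_f = 4 * tau * x / d
sigma_f = 4 * 31 * 169.1 / 11.9 = 1762.1 MPa

1762.1 MPa


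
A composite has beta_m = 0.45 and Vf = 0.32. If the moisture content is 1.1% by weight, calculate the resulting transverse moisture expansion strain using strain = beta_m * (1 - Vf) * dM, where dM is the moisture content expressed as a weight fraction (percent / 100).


dM = 1.1/100 = 0.011
strain = beta_m * (1-Vf) * dM = 0.45 * 0.68 * 0.011 = 0.003366

0.003366


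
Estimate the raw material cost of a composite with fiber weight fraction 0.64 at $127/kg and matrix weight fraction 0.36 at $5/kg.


Cost = cost_f*Wf + cost_m*Wm = 127*0.64 + 5*0.36 = $83.08/kg

$83.08/kg


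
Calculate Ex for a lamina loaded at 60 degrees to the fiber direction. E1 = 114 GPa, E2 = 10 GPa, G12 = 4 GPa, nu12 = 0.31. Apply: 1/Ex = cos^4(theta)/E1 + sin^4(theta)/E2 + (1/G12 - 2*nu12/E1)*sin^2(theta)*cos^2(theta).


cos^4(60) = 0.0625, sin^4(60) = 0.5625, sin^2(60)*cos^2(60) = 0.1875
1/G12 - 2*nu12/E1 = 1/4 - 2*0.31/114 = 0.244561 GPa^-1
1/Ex = 0.0625/114 + 0.5625/10 + 0.244561*0.1875 = 0.1026535 GPa^-1
Ex = 9.74 GPa

9.74 GPa


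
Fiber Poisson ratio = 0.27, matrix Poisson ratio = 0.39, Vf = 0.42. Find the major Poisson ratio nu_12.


nu_12 = nu_f*Vf + nu_m*(1-Vf) = 0.27*0.42 + 0.39*0.58 = 0.3396

0.3396


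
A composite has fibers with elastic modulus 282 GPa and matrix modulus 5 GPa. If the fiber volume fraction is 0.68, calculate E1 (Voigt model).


E1 = Ef*Vf + Em*(1-Vf) = 282*0.68 + 5*0.32 = 193.36 GPa

193.36 GPa


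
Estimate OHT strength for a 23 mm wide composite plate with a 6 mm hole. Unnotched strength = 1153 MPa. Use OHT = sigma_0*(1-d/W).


OHT = sigma_0*(1-d/W) = 1153*(1-6/23) = 852.2 MPa

852.2 MPa


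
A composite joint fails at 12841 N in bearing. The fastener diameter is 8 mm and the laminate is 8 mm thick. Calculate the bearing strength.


sigma_br = F/(d*h) = 12841/(8*8) = 200.6 MPa

200.6 MPa


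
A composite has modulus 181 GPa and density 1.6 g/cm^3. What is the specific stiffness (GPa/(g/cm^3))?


Specific stiffness = E/rho = 181/1.6 = 113.1 GPa/(g/cm^3)

113.1 GPa/(g/cm^3)


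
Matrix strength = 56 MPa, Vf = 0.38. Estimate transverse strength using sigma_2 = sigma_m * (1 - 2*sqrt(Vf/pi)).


factor = 1 - 2*sqrt(0.38/pi) = 0.3044
sigma_2 = 56 * 0.3044 = 17.05 MPa

17.05 MPa


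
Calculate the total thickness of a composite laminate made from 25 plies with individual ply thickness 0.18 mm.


h = n * t_ply = 25 * 0.18 = 4.5 mm

4.5 mm


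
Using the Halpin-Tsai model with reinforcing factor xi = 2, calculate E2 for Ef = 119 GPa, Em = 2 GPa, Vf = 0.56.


eta = (Ef/Em - 1)/(Ef/Em + xi) = (59.5 - 1)/(59.5 + 2) = 0.9512
E2 = Em*(1+xi*eta*Vf)/(1-eta*Vf) = 8.84 GPa

8.84 GPa


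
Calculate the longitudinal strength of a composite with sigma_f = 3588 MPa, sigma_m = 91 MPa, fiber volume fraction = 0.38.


sigma_1 = sigma_f*Vf + sigma_m*(1-Vf) = 3588*0.38 + 91*0.62 = 1419.9 MPa

1419.9 MPa


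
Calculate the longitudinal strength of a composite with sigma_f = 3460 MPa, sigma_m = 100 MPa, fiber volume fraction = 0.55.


sigma_1 = sigma_f*Vf + sigma_m*(1-Vf) = 3460*0.55 + 100*0.45 = 1948.0 MPa

1948.0 MPa


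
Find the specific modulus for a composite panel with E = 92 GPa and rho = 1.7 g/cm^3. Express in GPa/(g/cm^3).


Specific stiffness = E/rho = 92/1.7 = 54.1 GPa/(g/cm^3)

54.1 GPa/(g/cm^3)


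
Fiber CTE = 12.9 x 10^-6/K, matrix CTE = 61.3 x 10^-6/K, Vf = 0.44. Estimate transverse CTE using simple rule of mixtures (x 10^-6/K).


alpha_2 = alpha_f*Vf + alpha_m*(1-Vf) = 12.9*0.44 + 61.3*0.56 = 40.0 x 10^-6/K

40.0 x 10^-6/K


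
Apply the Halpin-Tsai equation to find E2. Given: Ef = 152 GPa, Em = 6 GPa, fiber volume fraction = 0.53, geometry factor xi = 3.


eta = (Ef/Em - 1)/(Ef/Em + xi) = (25.3333 - 1)/(25.3333 + 3) = 0.8588
E2 = Em*(1+xi*eta*Vf)/(1-eta*Vf) = 26.05 GPa

26.05 GPa


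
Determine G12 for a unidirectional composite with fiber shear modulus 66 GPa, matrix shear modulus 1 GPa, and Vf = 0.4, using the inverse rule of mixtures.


1/G12 = Vf/Gf + (1-Vf)/Gm = 0.4/66 + 0.6/1
G12 = 1.65 GPa

1.65 GPa


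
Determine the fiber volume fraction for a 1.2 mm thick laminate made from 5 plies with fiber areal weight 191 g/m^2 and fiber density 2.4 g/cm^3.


Vf = n * FAW / (rho_f * h * 1000) = 5 * 191 / (2.4 * 1.2 * 1000) = 0.3316

0.3316


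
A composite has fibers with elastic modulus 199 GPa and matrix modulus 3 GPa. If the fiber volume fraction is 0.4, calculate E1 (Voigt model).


E1 = Ef*Vf + Em*(1-Vf) = 199*0.4 + 3*0.6 = 81.4 GPa

81.4 GPa


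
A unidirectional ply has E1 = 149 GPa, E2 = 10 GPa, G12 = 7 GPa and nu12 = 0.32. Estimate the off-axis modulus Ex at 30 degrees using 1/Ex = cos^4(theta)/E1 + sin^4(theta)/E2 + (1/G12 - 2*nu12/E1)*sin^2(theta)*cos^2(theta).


cos^4(30) = 0.5625, sin^4(30) = 0.0625, sin^2(30)*cos^2(30) = 0.1875
1/G12 - 2*nu12/E1 = 1/7 - 2*0.32/149 = 0.138562 GPa^-1
1/Ex = 0.5625/149 + 0.0625/10 + 0.138562*0.1875 = 0.0360055 GPa^-1
Ex = 27.77 GPa

27.77 GPa


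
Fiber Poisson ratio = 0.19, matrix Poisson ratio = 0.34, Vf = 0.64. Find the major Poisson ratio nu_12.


nu_12 = nu_f*Vf + nu_m*(1-Vf) = 0.19*0.64 + 0.34*0.36 = 0.244

0.244


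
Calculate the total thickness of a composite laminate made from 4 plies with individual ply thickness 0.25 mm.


h = n * t_ply = 4 * 0.25 = 1.0 mm

1.0 mm


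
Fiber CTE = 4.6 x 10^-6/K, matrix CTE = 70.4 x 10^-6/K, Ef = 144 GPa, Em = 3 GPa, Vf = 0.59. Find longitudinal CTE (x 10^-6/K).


E1 = Ef*Vf + Em*(1-Vf) = 86.19
alpha_1 = (alpha_f*Ef*Vf + alpha_m*Em*(1-Vf))/E1 = 5.54 x 10^-6/K

5.54 x 10^-6/K


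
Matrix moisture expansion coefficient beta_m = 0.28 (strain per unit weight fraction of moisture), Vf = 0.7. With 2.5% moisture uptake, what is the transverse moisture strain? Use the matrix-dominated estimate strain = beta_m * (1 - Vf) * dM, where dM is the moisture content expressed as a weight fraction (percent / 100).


dM = 2.5/100 = 0.025
strain = beta_m * (1-Vf) * dM = 0.28 * 0.3 * 0.025 = 0.0021

0.0021


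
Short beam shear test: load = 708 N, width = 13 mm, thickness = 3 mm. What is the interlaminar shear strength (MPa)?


ILSS = 3F/(4bh) = 3*708/(4*13*3) = 13.62 MPa

13.62 MPa


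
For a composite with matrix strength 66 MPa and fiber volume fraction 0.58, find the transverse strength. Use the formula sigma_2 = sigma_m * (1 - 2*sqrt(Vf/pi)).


factor = 1 - 2*sqrt(0.58/pi) = 0.1407
sigma_2 = 66 * 0.1407 = 9.28 MPa

9.28 MPa


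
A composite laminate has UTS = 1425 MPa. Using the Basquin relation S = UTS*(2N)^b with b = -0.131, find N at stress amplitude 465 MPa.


N = 0.5 * (S/UTS)^(1/b) = 0.5 * (465/1425)^(1/-0.131) = 2580.2177 cycles

2580.2177 cycles


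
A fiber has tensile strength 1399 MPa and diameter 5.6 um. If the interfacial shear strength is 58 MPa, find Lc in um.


Lc = sigma_f * d / (2 * tau_i) = 1399 * 5.6 / (2 * 58) = 67.5 um

67.5 um


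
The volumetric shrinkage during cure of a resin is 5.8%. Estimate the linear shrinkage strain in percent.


Linear shrinkage ≈ vol_shrink/3 = 5.8/3 = 1.933%

1.933%


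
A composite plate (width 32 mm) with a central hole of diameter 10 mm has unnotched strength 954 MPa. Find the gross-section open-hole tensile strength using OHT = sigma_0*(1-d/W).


OHT = sigma_0*(1-d/W) = 954*(1-10/32) = 655.9 MPa

655.9 MPa


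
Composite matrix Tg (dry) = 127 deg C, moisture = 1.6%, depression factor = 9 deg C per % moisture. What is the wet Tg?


Tg_wet = Tg_dry - k*moisture = 127 - 9*1.6 = 112.6 deg C

112.6 deg C


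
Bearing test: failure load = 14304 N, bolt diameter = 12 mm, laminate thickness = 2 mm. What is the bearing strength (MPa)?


sigma_br = F/(d*h) = 14304/(12*2) = 596.0 MPa

596.0 MPa


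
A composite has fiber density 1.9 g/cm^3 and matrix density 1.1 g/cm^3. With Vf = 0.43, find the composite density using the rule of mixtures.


rho_c = rho_f*Vf + rho_m*(1-Vf) = 1.9*0.43 + 1.1*0.57 = 1.444 g/cm^3

1.444 g/cm^3


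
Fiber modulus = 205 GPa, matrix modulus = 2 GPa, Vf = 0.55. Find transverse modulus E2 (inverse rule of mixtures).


1/E2 = Vf/Ef + (1-Vf)/Em = 0.55/205 + 0.45/2
E2 = 4.39 GPa

4.39 GPa


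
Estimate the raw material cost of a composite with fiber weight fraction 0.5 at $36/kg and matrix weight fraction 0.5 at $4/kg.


Cost = cost_f*Wf + cost_m*Wm = 36*0.5 + 4*0.5 = $20.0/kg

$20.0/kg


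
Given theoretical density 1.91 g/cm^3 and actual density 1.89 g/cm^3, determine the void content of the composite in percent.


Void% = (rho_theo - rho_actual)/rho_theo * 100 = (1.91 - 1.89)/1.91 * 100 = 1.05%

1.05%


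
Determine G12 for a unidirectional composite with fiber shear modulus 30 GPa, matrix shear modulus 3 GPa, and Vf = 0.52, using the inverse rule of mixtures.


1/G12 = Vf/Gf + (1-Vf)/Gm = 0.52/30 + 0.48/3
G12 = 5.64 GPa

5.64 GPa


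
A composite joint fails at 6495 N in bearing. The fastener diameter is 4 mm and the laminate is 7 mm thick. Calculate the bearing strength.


sigma_br = F/(d*h) = 6495/(4*7) = 232.0 MPa

232.0 MPa


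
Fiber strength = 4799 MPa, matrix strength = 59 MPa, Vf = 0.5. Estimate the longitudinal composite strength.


sigma_1 = sigma_f*Vf + sigma_m*(1-Vf) = 4799*0.5 + 59*0.5 = 2429.0 MPa

2429.0 MPa


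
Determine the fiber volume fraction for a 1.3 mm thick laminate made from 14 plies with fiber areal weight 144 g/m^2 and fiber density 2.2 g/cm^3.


Vf = n * FAW / (rho_f * h * 1000) = 14 * 144 / (2.2 * 1.3 * 1000) = 0.7049

0.7049


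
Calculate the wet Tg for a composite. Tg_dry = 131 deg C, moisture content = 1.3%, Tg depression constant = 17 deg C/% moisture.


Tg_wet = Tg_dry - k*moisture = 131 - 17*1.3 = 108.9 deg C

108.9 deg C


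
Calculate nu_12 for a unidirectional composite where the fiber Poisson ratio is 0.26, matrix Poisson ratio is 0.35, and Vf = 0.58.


nu_12 = nu_f*Vf + nu_m*(1-Vf) = 0.26*0.58 + 0.35*0.42 = 0.2978

0.2978


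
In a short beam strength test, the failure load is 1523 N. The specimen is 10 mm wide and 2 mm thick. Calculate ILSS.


ILSS = 3F/(4bh) = 3*1523/(4*10*2) = 57.11 MPa

57.11 MPa


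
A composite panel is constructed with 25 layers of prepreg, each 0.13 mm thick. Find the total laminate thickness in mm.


h = n * t_ply = 25 * 0.13 = 3.25 mm

3.25 mm


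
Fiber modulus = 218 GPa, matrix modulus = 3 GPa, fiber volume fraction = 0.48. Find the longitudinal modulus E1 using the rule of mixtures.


E1 = Ef*Vf + Em*(1-Vf) = 218*0.48 + 3*0.52 = 106.2 GPa

106.2 GPa


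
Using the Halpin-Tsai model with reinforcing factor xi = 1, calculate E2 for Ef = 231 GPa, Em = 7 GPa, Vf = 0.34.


eta = (Ef/Em - 1)/(Ef/Em + xi) = (33.0 - 1)/(33.0 + 1) = 0.9412
E2 = Em*(1+xi*eta*Vf)/(1-eta*Vf) = 13.59 GPa

13.59 GPa


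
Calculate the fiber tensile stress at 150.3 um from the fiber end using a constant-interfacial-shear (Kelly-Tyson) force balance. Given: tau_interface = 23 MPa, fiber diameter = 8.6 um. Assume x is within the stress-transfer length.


Force balance: sigma_f * (pi*d^2/4) = tau * (pi*d) * x  ->  sigma_f = 4 * tau * x / d
sigma_f = 4 * 23 * 150.3 / 8.6 = 1607.9 MPa

1607.9 MPa


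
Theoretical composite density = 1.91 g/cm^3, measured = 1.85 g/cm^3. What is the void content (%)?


Void% = (rho_theo - rho_actual)/rho_theo * 100 = (1.91 - 1.85)/1.91 * 100 = 3.14%

3.14%


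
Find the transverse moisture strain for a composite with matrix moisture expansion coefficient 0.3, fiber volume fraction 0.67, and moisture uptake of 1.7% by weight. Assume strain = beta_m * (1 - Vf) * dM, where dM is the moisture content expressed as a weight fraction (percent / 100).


dM = 1.7/100 = 0.017
strain = beta_m * (1-Vf) * dM = 0.3 * 0.33 * 0.017 = 0.001683

0.001683


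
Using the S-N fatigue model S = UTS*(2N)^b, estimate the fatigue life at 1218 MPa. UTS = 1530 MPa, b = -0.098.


N = 0.5 * (S/UTS)^(1/b) = 0.5 * (1218/1530)^(1/-0.098) = 5.1242 cycles

5.1242 cycles


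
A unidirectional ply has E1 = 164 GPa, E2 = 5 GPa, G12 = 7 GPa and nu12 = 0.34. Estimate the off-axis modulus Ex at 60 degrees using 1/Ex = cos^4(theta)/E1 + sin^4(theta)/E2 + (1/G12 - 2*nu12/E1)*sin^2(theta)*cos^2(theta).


cos^4(60) = 0.0625, sin^4(60) = 0.5625, sin^2(60)*cos^2(60) = 0.1875
1/G12 - 2*nu12/E1 = 1/7 - 2*0.34/164 = 0.138711 GPa^-1
1/Ex = 0.0625/164 + 0.5625/5 + 0.138711*0.1875 = 0.1388894 GPa^-1
Ex = 7.2 GPa

7.2 GPa


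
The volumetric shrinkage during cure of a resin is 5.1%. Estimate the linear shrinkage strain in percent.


Linear shrinkage ≈ vol_shrink/3 = 5.1/3 = 1.7%

1.7%


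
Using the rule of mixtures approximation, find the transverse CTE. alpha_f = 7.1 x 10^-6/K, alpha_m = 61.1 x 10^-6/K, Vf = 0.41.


alpha_2 = alpha_f*Vf + alpha_m*(1-Vf) = 7.1*0.41 + 61.1*0.59 = 39.0 x 10^-6/K

39.0 x 10^-6/K


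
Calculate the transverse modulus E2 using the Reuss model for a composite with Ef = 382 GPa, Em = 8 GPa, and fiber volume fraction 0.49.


1/E2 = Vf/Ef + (1-Vf)/Em = 0.49/382 + 0.51/8
E2 = 15.38 GPa

15.38 GPa


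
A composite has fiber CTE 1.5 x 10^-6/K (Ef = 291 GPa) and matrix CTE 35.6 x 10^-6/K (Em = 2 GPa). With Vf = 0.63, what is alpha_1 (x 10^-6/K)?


E1 = Ef*Vf + Em*(1-Vf) = 184.07
alpha_1 = (alpha_f*Ef*Vf + alpha_m*Em*(1-Vf))/E1 = 1.64 x 10^-6/K

1.64 x 10^-6/K


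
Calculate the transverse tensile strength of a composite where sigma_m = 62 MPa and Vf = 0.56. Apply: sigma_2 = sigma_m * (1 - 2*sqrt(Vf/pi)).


factor = 1 - 2*sqrt(0.56/pi) = 0.1556
sigma_2 = 62 * 0.1556 = 9.65 MPa

9.65 MPa


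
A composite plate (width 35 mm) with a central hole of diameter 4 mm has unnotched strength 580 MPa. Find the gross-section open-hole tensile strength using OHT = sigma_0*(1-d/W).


OHT = sigma_0*(1-d/W) = 580*(1-4/35) = 513.7 MPa

513.7 MPa


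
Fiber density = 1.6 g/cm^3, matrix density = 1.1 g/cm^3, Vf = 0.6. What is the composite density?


rho_c = rho_f*Vf + rho_m*(1-Vf) = 1.6*0.6 + 1.1*0.4 = 1.4 g/cm^3

1.4 g/cm^3


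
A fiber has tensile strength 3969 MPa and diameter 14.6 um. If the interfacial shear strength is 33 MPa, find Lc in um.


Lc = sigma_f * d / (2 * tau_i) = 3969 * 14.6 / (2 * 33) = 878.0 um

878.0 um


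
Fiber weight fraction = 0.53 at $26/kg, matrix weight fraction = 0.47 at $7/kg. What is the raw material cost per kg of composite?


Cost = cost_f*Wf + cost_m*Wm = 26*0.53 + 7*0.47 = $17.07/kg

$17.07/kg


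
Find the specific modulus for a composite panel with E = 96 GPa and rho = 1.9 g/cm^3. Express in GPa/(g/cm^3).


Specific stiffness = E/rho = 96/1.9 = 50.5 GPa/(g/cm^3)

50.5 GPa/(g/cm^3)


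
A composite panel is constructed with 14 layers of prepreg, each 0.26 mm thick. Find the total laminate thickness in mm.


h = n * t_ply = 14 * 0.26 = 3.64 mm

3.64 mm


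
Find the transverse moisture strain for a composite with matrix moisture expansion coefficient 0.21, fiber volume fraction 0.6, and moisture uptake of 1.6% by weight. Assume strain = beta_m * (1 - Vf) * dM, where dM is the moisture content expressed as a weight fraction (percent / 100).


dM = 1.6/100 = 0.016
strain = beta_m * (1-Vf) * dM = 0.21 * 0.4 * 0.016 = 0.001344

0.001344


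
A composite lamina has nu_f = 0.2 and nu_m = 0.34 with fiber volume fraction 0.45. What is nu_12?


nu_12 = nu_f*Vf + nu_m*(1-Vf) = 0.2*0.45 + 0.34*0.55 = 0.277

0.277


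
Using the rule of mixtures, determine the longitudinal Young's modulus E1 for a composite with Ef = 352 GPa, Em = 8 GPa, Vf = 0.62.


E1 = Ef*Vf + Em*(1-Vf) = 352*0.62 + 8*0.38 = 221.28 GPa

221.28 GPa


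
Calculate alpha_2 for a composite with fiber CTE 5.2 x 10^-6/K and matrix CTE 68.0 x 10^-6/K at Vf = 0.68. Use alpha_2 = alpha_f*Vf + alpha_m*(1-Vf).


alpha_2 = alpha_f*Vf + alpha_m*(1-Vf) = 5.2*0.68 + 68.0*0.32 = 25.3 x 10^-6/K

25.3 x 10^-6/K


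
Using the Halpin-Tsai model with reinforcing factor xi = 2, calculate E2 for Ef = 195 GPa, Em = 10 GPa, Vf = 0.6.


eta = (Ef/Em - 1)/(Ef/Em + xi) = (19.5 - 1)/(19.5 + 2) = 0.8605
E2 = Em*(1+xi*eta*Vf)/(1-eta*Vf) = 42.02 GPa

42.02 GPa


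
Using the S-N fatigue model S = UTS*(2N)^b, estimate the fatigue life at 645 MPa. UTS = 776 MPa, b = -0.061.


N = 0.5 * (S/UTS)^(1/b) = 0.5 * (645/776)^(1/-0.061) = 10.3609 cycles

10.3609 cycles


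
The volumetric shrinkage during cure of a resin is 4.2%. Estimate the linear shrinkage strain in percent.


Linear shrinkage ≈ vol_shrink/3 = 4.2/3 = 1.4%

1.4%


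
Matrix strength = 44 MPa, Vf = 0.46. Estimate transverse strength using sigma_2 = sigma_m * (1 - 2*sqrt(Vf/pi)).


factor = 1 - 2*sqrt(0.46/pi) = 0.2347
sigma_2 = 44 * 0.2347 = 10.33 MPa

10.33 MPa


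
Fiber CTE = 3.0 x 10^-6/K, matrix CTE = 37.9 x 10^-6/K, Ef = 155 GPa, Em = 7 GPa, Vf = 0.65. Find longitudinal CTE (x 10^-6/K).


E1 = Ef*Vf + Em*(1-Vf) = 103.2
alpha_1 = (alpha_f*Ef*Vf + alpha_m*Em*(1-Vf))/E1 = 3.83 x 10^-6/K

3.83 x 10^-6/K


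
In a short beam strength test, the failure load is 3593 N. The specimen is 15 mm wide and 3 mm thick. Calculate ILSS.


ILSS = 3F/(4bh) = 3*3593/(4*15*3) = 59.88 MPa

59.88 MPa


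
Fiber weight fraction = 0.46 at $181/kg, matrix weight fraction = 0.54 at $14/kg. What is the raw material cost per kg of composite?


Cost = cost_f*Wf + cost_m*Wm = 181*0.46 + 14*0.54 = $90.82/kg

$90.82/kg


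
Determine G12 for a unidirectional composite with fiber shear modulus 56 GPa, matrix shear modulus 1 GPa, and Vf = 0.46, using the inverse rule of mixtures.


1/G12 = Vf/Gf + (1-Vf)/Gm = 0.46/56 + 0.54/1
G12 = 1.82 GPa

1.82 GPa


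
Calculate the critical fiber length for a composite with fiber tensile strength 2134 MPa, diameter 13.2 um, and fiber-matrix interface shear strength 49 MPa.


Lc = sigma_f * d / (2 * tau_i) = 2134 * 13.2 / (2 * 49) = 287.4 um

287.4 um


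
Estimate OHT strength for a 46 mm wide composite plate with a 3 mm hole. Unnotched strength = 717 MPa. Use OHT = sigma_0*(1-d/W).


OHT = sigma_0*(1-d/W) = 717*(1-3/46) = 670.2 MPa

670.2 MPa


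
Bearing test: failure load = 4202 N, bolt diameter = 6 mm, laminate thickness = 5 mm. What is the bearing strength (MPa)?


sigma_br = F/(d*h) = 4202/(6*5) = 140.1 MPa

140.1 MPa


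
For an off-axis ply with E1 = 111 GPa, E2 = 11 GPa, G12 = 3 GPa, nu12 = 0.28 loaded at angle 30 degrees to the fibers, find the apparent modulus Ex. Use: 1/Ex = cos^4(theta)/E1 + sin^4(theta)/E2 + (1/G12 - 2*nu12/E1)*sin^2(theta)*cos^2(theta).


cos^4(30) = 0.5625, sin^4(30) = 0.0625, sin^2(30)*cos^2(30) = 0.1875
1/G12 - 2*nu12/E1 = 1/3 - 2*0.28/111 = 0.328288 GPa^-1
1/Ex = 0.5625/111 + 0.0625/11 + 0.328288*0.1875 = 0.0723034 GPa^-1
Ex = 13.83 GPa

13.83 GPa


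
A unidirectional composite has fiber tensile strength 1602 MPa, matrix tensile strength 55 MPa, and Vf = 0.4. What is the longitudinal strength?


sigma_1 = sigma_f*Vf + sigma_m*(1-Vf) = 1602*0.4 + 55*0.6 = 673.8 MPa

673.8 MPa


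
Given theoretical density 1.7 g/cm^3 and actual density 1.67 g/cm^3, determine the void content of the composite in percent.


Void% = (rho_theo - rho_actual)/rho_theo * 100 = (1.7 - 1.67)/1.7 * 100 = 1.76%

1.76%


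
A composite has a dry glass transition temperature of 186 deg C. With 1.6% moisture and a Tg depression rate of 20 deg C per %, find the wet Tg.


Tg_wet = Tg_dry - k*moisture = 186 - 20*1.6 = 154.0 deg C

154.0 deg C


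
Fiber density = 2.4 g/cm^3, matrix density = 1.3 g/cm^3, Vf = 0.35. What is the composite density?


rho_c = rho_f*Vf + rho_m*(1-Vf) = 2.4*0.35 + 1.3*0.65 = 1.685 g/cm^3

1.685 g/cm^3


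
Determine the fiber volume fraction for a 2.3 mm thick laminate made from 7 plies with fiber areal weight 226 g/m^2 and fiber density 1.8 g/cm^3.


Vf = n * FAW / (rho_f * h * 1000) = 7 * 226 / (1.8 * 2.3 * 1000) = 0.3821

0.3821


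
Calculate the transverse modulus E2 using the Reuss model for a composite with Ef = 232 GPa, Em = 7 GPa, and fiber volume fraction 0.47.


1/E2 = Vf/Ef + (1-Vf)/Em = 0.47/232 + 0.53/7
E2 = 12.86 GPa

12.86 GPa


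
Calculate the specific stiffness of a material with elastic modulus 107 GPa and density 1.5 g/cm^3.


Specific stiffness = E/rho = 107/1.5 = 71.3 GPa/(g/cm^3)

71.3 GPa/(g/cm^3)


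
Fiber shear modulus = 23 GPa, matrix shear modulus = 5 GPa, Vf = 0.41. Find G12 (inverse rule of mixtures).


1/G12 = Vf/Gf + (1-Vf)/Gm = 0.41/23 + 0.59/5
G12 = 7.36 GPa

7.36 GPa


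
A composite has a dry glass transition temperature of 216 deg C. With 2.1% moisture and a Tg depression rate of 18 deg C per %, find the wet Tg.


Tg_wet = Tg_dry - k*moisture = 216 - 18*2.1 = 178.2 deg C

178.2 deg C


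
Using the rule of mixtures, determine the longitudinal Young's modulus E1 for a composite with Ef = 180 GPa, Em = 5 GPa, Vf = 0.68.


E1 = Ef*Vf + Em*(1-Vf) = 180*0.68 + 5*0.32 = 124.0 GPa

124.0 GPa


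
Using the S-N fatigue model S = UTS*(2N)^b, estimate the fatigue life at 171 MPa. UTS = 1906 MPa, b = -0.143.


N = 0.5 * (S/UTS)^(1/b) = 0.5 * (171/1906)^(1/-0.143) = 1.0508e+07 cycles

1.0508e+07 cycles


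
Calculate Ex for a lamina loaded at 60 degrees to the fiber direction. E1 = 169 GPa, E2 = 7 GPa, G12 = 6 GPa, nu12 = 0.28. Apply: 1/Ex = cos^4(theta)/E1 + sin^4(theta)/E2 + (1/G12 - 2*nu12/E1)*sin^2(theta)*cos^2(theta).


cos^4(60) = 0.0625, sin^4(60) = 0.5625, sin^2(60)*cos^2(60) = 0.1875
1/G12 - 2*nu12/E1 = 1/6 - 2*0.28/169 = 0.163353 GPa^-1
1/Ex = 0.0625/169 + 0.5625/7 + 0.163353*0.1875 = 0.1113557 GPa^-1
Ex = 8.98 GPa

8.98 GPa


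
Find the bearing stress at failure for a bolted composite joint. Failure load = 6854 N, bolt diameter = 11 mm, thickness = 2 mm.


sigma_br = F/(d*h) = 6854/(11*2) = 311.5 MPa

311.5 MPa


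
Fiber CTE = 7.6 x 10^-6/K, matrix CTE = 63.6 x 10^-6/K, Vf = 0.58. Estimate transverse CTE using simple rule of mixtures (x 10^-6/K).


alpha_2 = alpha_f*Vf + alpha_m*(1-Vf) = 7.6*0.58 + 63.6*0.42 = 31.1 x 10^-6/K

31.1 x 10^-6/K


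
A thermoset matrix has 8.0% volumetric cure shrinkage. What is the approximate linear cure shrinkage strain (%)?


Linear shrinkage ≈ vol_shrink/3 = 8.0/3 = 2.667%

2.667%


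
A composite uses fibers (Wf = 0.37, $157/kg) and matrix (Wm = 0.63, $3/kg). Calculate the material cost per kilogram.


Cost = cost_f*Wf + cost_m*Wm = 157*0.37 + 3*0.63 = $59.98/kg

$59.98/kg


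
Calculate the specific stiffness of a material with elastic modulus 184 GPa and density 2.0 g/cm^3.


Specific stiffness = E/rho = 184/2.0 = 92.0 GPa/(g/cm^3)

92.0 GPa/(g/cm^3)


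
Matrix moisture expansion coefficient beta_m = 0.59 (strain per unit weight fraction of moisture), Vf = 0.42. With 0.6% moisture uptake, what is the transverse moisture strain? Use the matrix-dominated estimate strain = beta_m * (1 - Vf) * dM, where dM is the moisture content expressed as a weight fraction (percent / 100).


dM = 0.6/100 = 0.006
strain = beta_m * (1-Vf) * dM = 0.59 * 0.58 * 0.006 = 0.0020532

0.0020532


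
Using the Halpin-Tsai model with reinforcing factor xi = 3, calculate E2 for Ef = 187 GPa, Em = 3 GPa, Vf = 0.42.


eta = (Ef/Em - 1)/(Ef/Em + xi) = (62.3333 - 1)/(62.3333 + 3) = 0.9388
E2 = Em*(1+xi*eta*Vf)/(1-eta*Vf) = 10.81 GPa

10.81 GPa


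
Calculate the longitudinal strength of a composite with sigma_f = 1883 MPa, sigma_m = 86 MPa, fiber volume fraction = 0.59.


sigma_1 = sigma_f*Vf + sigma_m*(1-Vf) = 1883*0.59 + 86*0.41 = 1146.2 MPa

1146.2 MPa


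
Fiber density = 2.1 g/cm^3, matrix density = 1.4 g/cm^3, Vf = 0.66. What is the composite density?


rho_c = rho_f*Vf + rho_m*(1-Vf) = 2.1*0.66 + 1.4*0.34 = 1.862 g/cm^3

1.862 g/cm^3


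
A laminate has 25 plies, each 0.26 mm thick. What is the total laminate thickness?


h = n * t_ply = 25 * 0.26 = 6.5 mm

6.5 mm


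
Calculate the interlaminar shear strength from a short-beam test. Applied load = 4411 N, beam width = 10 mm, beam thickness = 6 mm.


ILSS = 3F/(4bh) = 3*4411/(4*10*6) = 55.14 MPa

55.14 MPa


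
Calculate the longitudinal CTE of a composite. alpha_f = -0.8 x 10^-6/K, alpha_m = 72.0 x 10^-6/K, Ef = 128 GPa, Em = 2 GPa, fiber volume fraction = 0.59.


E1 = Ef*Vf + Em*(1-Vf) = 76.34
alpha_1 = (alpha_f*Ef*Vf + alpha_m*Em*(1-Vf))/E1 = -0.02 x 10^-6/K

-0.02 x 10^-6/K
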